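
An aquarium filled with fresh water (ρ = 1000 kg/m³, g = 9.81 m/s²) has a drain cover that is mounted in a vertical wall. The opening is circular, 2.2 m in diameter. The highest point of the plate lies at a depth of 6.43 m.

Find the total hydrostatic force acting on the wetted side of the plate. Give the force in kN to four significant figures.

F ≈ 280.8 kN

γ = ρg = 1000 × 9.81 = 9810 N/m³ = 9.81 kN/m³.
The centroid is at the centre, 1.1 m below the top of the plate, so the centroid depth is h_c = 6.43 + 1.1 = 7.53 m.
A = π(1.1)² = 3.80133 m².
Resultant F = γ·h_c·A = 9.81 × 7.53 × 3.80133 = 280.802 kN.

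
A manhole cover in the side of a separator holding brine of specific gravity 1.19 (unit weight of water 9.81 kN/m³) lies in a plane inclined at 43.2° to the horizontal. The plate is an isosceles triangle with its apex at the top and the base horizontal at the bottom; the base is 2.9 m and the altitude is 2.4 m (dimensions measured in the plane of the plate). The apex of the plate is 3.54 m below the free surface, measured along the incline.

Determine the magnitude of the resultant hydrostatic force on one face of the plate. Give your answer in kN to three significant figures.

F ≈ 143 kN

γ = 1.19 × 9.81 = 11.6739 kN/m³.
Let θ = 43.2° be the plate's angle to the horizontal; measure y along the incline from where the plane meets the free surface. Vertical depth h = y·sinθ with sinθ = 0.684547.
With the apex up, the centroid sits 2h/3 = 2 × 2.4/3 = 1.6 m below the apex, so y_c = 3.54 + 1.6 = 5.14 m and h_c = 5.14 × 0.684547 = 3.51857 m.
A = ½ × 2.9 × 2.4 = 3.48 m².
Resultant F = γ·h_c·A = 11.6739 × 3.51857 × 3.48 = 142.943 kN.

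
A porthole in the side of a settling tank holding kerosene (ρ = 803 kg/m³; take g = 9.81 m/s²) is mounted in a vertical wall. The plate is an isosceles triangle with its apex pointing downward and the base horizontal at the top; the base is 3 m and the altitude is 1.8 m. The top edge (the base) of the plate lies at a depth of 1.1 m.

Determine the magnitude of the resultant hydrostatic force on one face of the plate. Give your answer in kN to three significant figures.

F ≈ 36.2 kN

γ = ρg = 803 × 9.81 / 1000 = 7.87743 kN/m³.
With the apex down, the centroid sits h/3 = 1.8/3 = 0.6 m below the base (the top edge), so the centroid depth is h_c = 1.1 + 0.6 = 1.7 m.
A = ½ × 3 × 1.8 = 2.7 m².
Resultant F = γ·h_c·A = 7.87743 × 1.7 × 2.7 = 36.1574 kN.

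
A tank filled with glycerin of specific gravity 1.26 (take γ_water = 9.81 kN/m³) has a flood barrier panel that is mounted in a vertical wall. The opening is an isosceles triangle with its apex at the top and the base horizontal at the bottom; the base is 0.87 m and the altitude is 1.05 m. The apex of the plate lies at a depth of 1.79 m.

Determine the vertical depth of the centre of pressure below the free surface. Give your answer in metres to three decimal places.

γ = 1.26 × 9.81 = 12.3606 kN/m³.
With the apex up, the centroid sits 2h/3 = 2 × 1.05/3 = 0.7 m below the apex, so the centroid depth is h_c = 1.79 + 0.7 = 2.49 m.
A = ½ × 0.87 × 1.05 = 0.45675 m².
Resultant F = γ·h_c·A = 12.3606 × 2.49 × 0.45675 = 14.0578 kN.
I_c = b·h³/36 = 0.87 × 1.05³/36 = 0.0279759 m⁴.
Centre of pressure: y_p = y_c + I_c/(y_c·A) = 2.49 + 0.0279759/(2.49 × 0.45675) = 2.49 + 0.0245984 = 2.5146 m along the plane.

h_p = 2.515 m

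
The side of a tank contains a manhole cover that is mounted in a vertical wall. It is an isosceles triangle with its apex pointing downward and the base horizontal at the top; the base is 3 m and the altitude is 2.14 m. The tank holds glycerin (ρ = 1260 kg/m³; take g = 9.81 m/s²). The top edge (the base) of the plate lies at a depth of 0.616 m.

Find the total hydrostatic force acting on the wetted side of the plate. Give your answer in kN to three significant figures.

F ≈ 52.7 kN

γ = ρg = 1260 × 9.81 / 1000 = 12.3606 kN/m³.
With the apex down, the centroid sits h/3 = 2.14/3 = 0.713333 m below the base (the top edge), so the centroid depth is h_c = 0.616 + 0.713333 = 1.32933 m.
A = ½ × 3 × 2.14 = 3.21 m².
Resultant F = γ·h_c·A = 12.3606 × 1.32933 × 3.21 = 52.7445 kN.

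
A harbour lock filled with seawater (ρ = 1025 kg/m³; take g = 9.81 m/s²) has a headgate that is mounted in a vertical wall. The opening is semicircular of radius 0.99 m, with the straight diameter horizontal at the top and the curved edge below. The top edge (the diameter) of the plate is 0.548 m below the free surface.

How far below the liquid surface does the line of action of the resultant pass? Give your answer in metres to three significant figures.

h_p = 1.04 m

γ = ρg = 1025 × 9.81 / 1000 = 10.05525 kN/m³.
The centroid of a semicircle lies 4r/(3π) = 0.420169 m from the diameter, here below the top edge, so the centroid depth is h_c = 0.548 + 0.420169 = 0.968169 m.
A = πr²/2 = π × 0.99²/2 = 1.53954 m².
Resultant F = γ·h_c·A = 10.05525 × 0.968169 × 1.53954 = 14.9877 kN.
I_c = (π/8 − 8/(9π))·r⁴ = 0.109757 × 0.99⁴ = 0.105432 m⁴.
Centre of pressure: y_p = y_c + I_c/(y_c·A) = 0.968169 + 0.105432/(0.968169 × 1.53954) = 0.968169 + 0.0707343 = 1.0389 m along the plane.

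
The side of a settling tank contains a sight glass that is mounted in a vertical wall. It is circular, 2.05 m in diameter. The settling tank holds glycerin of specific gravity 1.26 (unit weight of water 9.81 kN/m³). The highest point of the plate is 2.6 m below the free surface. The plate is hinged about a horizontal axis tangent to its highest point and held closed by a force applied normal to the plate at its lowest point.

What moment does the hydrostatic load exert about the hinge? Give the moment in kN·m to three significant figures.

M ≈ 162 kN·m

γ = 1.26 × 9.81 = 12.3606 kN/m³.
The centroid is at the centre, 1.025 m below the top of the plate, so the centroid depth is h_c = 2.6 + 1.025 = 3.625 m.
A = π(1.025)² = 3.30064 m².
Resultant F = γ·h_c·A = 12.3606 × 3.625 × 3.30064 = 147.892 kN.
I_c = πr⁴/4 = π × 1.025⁴/4 = 0.866933 m⁴.
Centre of pressure: y_p = y_c + I_c/(y_c·A) = 3.625 + 0.866933/(3.625 × 3.30064) = 3.625 + 0.0724568 = 3.69746 m along the plane.
The resultant acts 1.025 + 0.0724568 = 1.09746 m (along the plate) below the hinge at the top edge, so the moment about the hinge is M = F × 1.09746 = 147.892 × 1.09746 = 162.306 kN·m.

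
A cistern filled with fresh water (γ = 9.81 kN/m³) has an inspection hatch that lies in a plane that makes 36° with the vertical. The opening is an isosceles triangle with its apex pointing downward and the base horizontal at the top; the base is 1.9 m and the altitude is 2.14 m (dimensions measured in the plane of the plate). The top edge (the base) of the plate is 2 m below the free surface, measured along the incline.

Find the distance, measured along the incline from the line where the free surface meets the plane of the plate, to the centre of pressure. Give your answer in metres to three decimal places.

γ = 9.81 kN/m³.
The plate makes 36° with the vertical, i.e. θ = 90° − 36° = 54° to the horizontal. Measuring y along the incline from the free-surface line, vertical depth h = y·sinθ with sinθ = 0.809017.
With the apex down, the centroid sits h/3 = 2.14/3 = 0.713333 m below the base (the top edge), so y_c = 2 + 0.713333 = 2.71333 m and h_c = 2.71333 × 0.809017 = 2.19513 m.
A = ½ × 1.9 × 2.14 = 2.033 m².
Resultant F = γ·h_c·A = 9.81 × 2.19513 × 2.033 = 43.7791 kN.
I_c = b·h³/36 = 1.9 × 2.14³/36 = 0.51724 m⁴.
Centre of pressure: y_p = y_c + I_c/(y_c·A) = 2.71333 + 0.51724/(2.71333 × 2.033) = 2.71333 + 0.0937675 = 2.8071 m along the plane.

y_p = 2.807 m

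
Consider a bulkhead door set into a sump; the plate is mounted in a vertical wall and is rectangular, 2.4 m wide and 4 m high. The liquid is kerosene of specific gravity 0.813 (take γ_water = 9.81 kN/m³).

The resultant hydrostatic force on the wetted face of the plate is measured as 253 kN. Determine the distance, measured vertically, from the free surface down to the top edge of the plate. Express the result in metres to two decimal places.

d_top ≈ 1.30 m

γ = 0.813 × 9.81 = 7.97553 kN/m³.
A = 2.4 × 4 = 9.6 m².
From F = γ·h_c·A, the centroid depth is h_c = 253/(7.97553 × 9.6) = 3.30438 m.
The centroid lies 4/2 = 2 m below the top edge, so the top edge sits at h_top = 3.30438 − 2 = 1.30438 m below the surface.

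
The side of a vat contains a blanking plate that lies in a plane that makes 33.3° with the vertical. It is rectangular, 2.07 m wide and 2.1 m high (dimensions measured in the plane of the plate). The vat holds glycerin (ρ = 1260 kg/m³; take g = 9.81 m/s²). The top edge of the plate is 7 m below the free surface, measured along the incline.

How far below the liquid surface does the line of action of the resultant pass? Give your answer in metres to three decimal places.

h_p = 6.766 m

γ = ρg = 1260 × 9.81 / 1000 = 12.3606 kN/m³.
The plate makes 33.3° with the vertical, i.e. θ = 90° − 33.3° = 56.7° to the horizontal. Measuring y along the incline from the free-surface line, vertical depth h = y·sinθ with sinθ = 0.835807.
The centroid lies 2.1/2 = 1.05 m below the top edge, so y_c = 7 + 1.05 = 8.05 m and h_c = 8.05 × 0.835807 = 6.72825 m.
A = 2.07 × 2.1 = 4.347 m².
Resultant F = γ·h_c·A = 12.3606 × 6.72825 × 4.347 = 361.519 kN.
I_c = b·h³/12 = 2.07 × 2.1³/12 = 1.59752 m⁴.
Centre of pressure: y_p = y_c + I_c/(y_c·A) = 8.05 + 1.59752/(8.05 × 4.347) = 8.05 + 0.0456521 = 8.09565 m along the plane.
Vertically, h_p = y_p·sinθ = 8.09565 × 0.835807 = 6.7664 m.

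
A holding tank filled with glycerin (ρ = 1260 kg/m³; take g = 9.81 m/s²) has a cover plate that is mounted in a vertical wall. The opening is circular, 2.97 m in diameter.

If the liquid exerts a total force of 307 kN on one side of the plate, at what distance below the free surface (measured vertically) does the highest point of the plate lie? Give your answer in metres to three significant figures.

γ = ρg = 1260 × 9.81 / 1000 = 12.3606 kN/m³.
A = π(1.485)² = 6.92792 m².
From F = γ·h_c·A, the centroid depth is h_c = 307/(12.3606 × 6.92792) = 3.58506 m.
The centroid is at the centre, 1.485 m below the top of the plate, so the highest point sits at h_top = 3.58506 − 1.485 = 2.10006 m below the surface.

d_top ≈ 2.10 m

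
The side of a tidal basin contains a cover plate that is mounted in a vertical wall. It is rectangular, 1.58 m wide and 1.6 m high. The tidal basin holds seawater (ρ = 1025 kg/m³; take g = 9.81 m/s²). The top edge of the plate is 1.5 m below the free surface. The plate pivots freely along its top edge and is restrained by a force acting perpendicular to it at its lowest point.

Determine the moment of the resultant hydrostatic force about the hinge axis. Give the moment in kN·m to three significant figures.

M ≈ 52.2 kN·m

γ = ρg = 1025 × 9.81 / 1000 = 10.05525 kN/m³.
The centroid lies 1.6/2 = 0.8 m below the top edge, so the centroid depth is h_c = 1.5 + 0.8 = 2.3 m.
A = 1.58 × 1.6 = 2.528 m².
Resultant F = γ·h_c·A = 10.05525 × 2.3 × 2.528 = 58.4652 kN.
I_c = b·h³/12 = 1.58 × 1.6³/12 = 0.539307 m⁴.
Centre of pressure: y_p = y_c + I_c/(y_c·A) = 2.3 + 0.539307/(2.3 × 2.528) = 2.3 + 0.0927537 = 2.39275 m along the plane.
The resultant acts 0.8 + 0.0927537 = 0.892754 m (along the plate) below the hinge at the top edge, so the moment about the hinge is M = F × 0.892754 = 58.4652 × 0.892754 = 52.195 kN·m.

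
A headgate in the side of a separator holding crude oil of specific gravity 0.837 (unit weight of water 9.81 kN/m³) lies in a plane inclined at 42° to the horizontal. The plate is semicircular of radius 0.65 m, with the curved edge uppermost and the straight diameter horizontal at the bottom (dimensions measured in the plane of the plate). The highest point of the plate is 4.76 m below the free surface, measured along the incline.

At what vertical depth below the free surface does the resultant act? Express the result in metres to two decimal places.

γ = 0.837 × 9.81 = 8.21097 kN/m³.
Let θ = 42° be the plate's angle to the horizontal; measure y along the incline from where the plane meets the free surface. Vertical depth h = y·sinθ with sinθ = 0.669131.
The centroid lies 4r/(3π) = 0.275869 m above the diameter, so r − 4r/(3π) = 0.65 − 0.275869 = 0.374131 m below the topmost point, so y_c = 4.76 + 0.374131 = 5.13413 m and h_c = 5.13413 × 0.669131 = 3.43541 m.
A = πr²/2 = π × 0.65²/2 = 0.663661 m².
Resultant F = γ·h_c·A = 8.21097 × 3.43541 × 0.663661 = 18.7206 kN.
I_c = (π/8 − 8/(9π))·r⁴ = 0.109757 × 0.65⁴ = 0.0195923 m⁴.
Centre of pressure: y_p = y_c + I_c/(y_c·A) = 5.13413 + 0.0195923/(5.13413 × 0.663661) = 5.13413 + 0.00575006 = 5.13988 m along the plane.
Vertically, h_p = y_p·sinθ = 5.13988 × 0.669131 = 3.43925 m.

h_p = 3.44 m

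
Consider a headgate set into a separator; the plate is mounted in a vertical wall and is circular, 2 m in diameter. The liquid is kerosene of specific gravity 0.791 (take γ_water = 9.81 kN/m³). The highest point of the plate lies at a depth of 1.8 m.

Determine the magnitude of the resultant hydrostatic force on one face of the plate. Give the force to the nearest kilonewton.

γ = 0.791 × 9.81 = 7.75971 kN/m³.
The centroid is at the centre, 1 m below the top of the plate, so the centroid depth is h_c = 1.8 + 1 = 2.8 m.
A = π(1)² = 3.14159 m².
Resultant F = γ·h_c·A = 7.75971 × 2.8 × 3.14159 = 68.2579 kN.

F ≈ 68 kN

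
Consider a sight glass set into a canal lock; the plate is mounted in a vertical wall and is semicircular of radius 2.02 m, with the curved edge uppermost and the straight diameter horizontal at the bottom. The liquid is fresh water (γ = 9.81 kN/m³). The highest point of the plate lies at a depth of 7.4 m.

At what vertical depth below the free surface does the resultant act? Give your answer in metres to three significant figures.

h_p = 8.60 m

γ = 9.81 kN/m³.
The centroid lies 4r/(3π) = 0.857315 m above the diameter, so r − 4r/(3π) = 2.02 − 0.857315 = 1.16268 m below the topmost point, so the centroid depth is h_c = 7.4 + 1.16268 = 8.56268 m.
A = πr²/2 = π × 2.02²/2 = 6.40948 m².
Resultant F = γ·h_c·A = 9.81 × 8.56268 × 6.40948 = 538.396 kN.
I_c = (π/8 − 8/(9π))·r⁴ = 0.109757 × 2.02⁴ = 1.82742 m⁴.
Centre of pressure: y_p = y_c + I_c/(y_c·A) = 8.56268 + 1.82742/(8.56268 × 6.40948) = 8.56268 + 0.0332971 = 8.59598 m along the plane.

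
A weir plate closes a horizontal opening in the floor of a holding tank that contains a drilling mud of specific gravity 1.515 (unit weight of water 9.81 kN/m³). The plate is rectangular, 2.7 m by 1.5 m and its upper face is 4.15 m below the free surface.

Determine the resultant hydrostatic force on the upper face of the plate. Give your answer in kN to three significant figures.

F ≈ 250 kN

γ = 1.515 × 9.81 = 14.86215 kN/m³.
The plate is horizontal, so pressure is uniform at p = γ·h = 14.86215 × 4.15 = 61.6779 kN/m².
A = 2.7 × 1.5 = 4.05 m².
F = p·A = 61.6779 × 4.05 = 249.795 kN.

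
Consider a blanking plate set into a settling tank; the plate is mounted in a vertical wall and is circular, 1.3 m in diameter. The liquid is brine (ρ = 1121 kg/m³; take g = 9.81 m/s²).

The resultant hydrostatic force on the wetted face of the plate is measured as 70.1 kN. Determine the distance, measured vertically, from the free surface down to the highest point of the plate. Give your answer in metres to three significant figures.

γ = ρg = 1121 × 9.81 / 1000 = 10.99701 kN/m³.
A = π(0.65)² = 1.32732 m².
From F = γ·h_c·A, the centroid depth is h_c = 70.1/(10.99701 × 1.32732) = 4.8025 m.
The centroid is at the centre, 0.65 m below the top of the plate, so the highest point sits at h_top = 4.8025 − 0.65 = 4.1525 m below the surface.

d_top ≈ 4.15 m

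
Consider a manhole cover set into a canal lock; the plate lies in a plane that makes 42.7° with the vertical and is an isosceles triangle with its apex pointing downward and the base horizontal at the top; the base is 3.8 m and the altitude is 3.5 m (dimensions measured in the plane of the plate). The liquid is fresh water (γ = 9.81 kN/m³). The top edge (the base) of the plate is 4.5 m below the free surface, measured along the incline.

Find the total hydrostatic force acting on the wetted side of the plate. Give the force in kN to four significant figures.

γ = 9.81 kN/m³.
The plate makes 42.7° with the vertical, i.e. θ = 90° − 42.7° = 47.3° to the horizontal. Measuring y along the incline from the free-surface line, vertical depth h = y·sinθ with sinθ = 0.734915.
With the apex down, the centroid sits h/3 = 3.5/3 = 1.16667 m below the base (the top edge), so y_c = 4.5 + 1.16667 = 5.66667 m and h_c = 5.66667 × 0.734915 = 4.16452 m.
A = ½ × 3.8 × 3.5 = 6.65 m².
Resultant F = γ·h_c·A = 9.81 × 4.16452 × 6.65 = 271.679 kN.

F ≈ 271.7 kN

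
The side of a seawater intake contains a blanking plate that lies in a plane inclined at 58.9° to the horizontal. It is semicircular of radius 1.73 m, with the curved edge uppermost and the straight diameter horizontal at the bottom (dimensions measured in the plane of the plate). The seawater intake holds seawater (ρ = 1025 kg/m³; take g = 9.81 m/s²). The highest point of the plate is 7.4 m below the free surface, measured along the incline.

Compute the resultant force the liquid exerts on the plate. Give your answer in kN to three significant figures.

γ = ρg = 1025 × 9.81 / 1000 = 10.05525 kN/m³.
Let θ = 58.9° be the plate's angle to the horizontal; measure y along the incline from where the plane meets the free surface. Vertical depth h = y·sinθ with sinθ = 0.856267.
The centroid lies 4r/(3π) = 0.734235 m above the diameter, so r − 4r/(3π) = 1.73 − 0.734235 = 0.995765 m below the topmost point, so y_c = 7.4 + 0.995765 = 8.39577 m and h_c = 8.39577 × 0.856267 = 7.18902 m.
A = πr²/2 = π × 1.73²/2 = 4.70124 m².
Resultant F = γ·h_c·A = 10.05525 × 7.18902 × 4.70124 = 339.84 kN.

F ≈ 340 kN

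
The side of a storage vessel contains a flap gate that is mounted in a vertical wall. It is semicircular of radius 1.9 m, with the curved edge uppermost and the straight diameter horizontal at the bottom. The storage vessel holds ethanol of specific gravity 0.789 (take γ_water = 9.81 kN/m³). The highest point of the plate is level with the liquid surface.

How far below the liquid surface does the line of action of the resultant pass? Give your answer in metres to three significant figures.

h_p = 1.32 m

γ = 0.789 × 9.81 = 7.74009 kN/m³.
The centroid lies 4r/(3π) = 0.806385 m above the diameter, so r − 4r/(3π) = 1.9 − 0.806385 = 1.09361 m below the topmost point, so the centroid depth is h_c = 1.09361 m.
A = πr²/2 = π × 1.9²/2 = 5.67057 m².
Resultant F = γ·h_c·A = 7.74009 × 1.09361 × 5.67057 = 47.9993 kN.
I_c = (π/8 − 8/(9π))·r⁴ = 0.109757 × 1.9⁴ = 1.43036 m⁴.
Centre of pressure: y_p = y_c + I_c/(y_c·A) = 1.09361 + 1.43036/(1.09361 × 5.67057) = 1.09361 + 0.230651 = 1.32426 m along the plane.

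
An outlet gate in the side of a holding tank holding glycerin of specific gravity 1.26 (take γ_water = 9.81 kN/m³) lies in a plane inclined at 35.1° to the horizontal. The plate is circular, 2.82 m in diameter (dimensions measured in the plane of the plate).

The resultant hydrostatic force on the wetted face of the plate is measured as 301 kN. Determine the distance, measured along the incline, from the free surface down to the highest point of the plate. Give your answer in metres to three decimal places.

γ = 1.26 × 9.81 = 12.3606 kN/m³.
A = π(1.41)² = 6.2458 m².
From F = γ·h_c·A, the centroid depth is h_c = 301/(12.3606 × 6.2458) = 3.89887 m.
Let θ = 35.1° be the plate's angle to the horizontal; measure y along the incline from where the plane meets the free surface. Vertical depth h = y·sinθ with sinθ = 0.575005.
Along the incline, y_c = h_c/sinθ = 3.89887/0.575005 = 6.78058 m.
The centroid is at the centre, 1.41 m below the top of the plate, so the highest point sits at y_top = 6.78058 − 1.41 = 5.37058 m along the incline.

y_top ≈ 5.371 m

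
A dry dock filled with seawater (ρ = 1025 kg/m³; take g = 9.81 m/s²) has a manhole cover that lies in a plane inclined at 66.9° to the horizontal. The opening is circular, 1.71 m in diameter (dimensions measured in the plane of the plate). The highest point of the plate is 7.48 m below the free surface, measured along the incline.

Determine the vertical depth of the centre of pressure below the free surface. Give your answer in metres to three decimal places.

γ = ρg = 1025 × 9.81 / 1000 = 10.05525 kN/m³.
Let θ = 66.9° be the plate's angle to the horizontal; measure y along the incline from where the plane meets the free surface. Vertical depth h = y·sinθ with sinθ = 0.919821.
The centroid is at the centre, 0.855 m below the top of the plate, so y_c = 7.48 + 0.855 = 8.335 m and h_c = 8.335 × 0.919821 = 7.66671 m.
A = π(0.855)² = 2.29658 m².
Resultant F = γ·h_c·A = 10.05525 × 7.66671 × 2.29658 = 177.045 kN.
I_c = πr⁴/4 = π × 0.855⁴/4 = 0.419715 m⁴.
Centre of pressure: y_p = y_c + I_c/(y_c·A) = 8.335 + 0.419715/(8.335 × 2.29658) = 8.335 + 0.0219264 = 8.35693 m along the plane.
Vertically, h_p = y_p·sinθ = 8.35693 × 0.919821 = 7.68688 m.

h_p = 7.687 m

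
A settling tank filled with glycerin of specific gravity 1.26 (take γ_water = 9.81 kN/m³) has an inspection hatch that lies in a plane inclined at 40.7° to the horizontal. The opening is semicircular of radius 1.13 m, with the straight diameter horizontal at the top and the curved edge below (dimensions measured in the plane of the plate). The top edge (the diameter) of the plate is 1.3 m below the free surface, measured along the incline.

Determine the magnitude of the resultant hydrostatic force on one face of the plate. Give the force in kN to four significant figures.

F ≈ 28.77 kN

γ = 1.26 × 9.81 = 12.3606 kN/m³.
Let θ = 40.7° be the plate's angle to the horizontal; measure y along the incline from where the plane meets the free surface. Vertical depth h = y·sinθ with sinθ = 0.652098.
The centroid of a semicircle lies 4r/(3π) = 0.479587 m from the diameter, here below the top edge, so y_c = 1.3 + 0.479587 = 1.77959 m and h_c = 1.77959 × 0.652098 = 1.16047 m.
A = πr²/2 = π × 1.13²/2 = 2.00575 m².
Resultant F = γ·h_c·A = 12.3606 × 1.16047 × 2.00575 = 28.7707 kN.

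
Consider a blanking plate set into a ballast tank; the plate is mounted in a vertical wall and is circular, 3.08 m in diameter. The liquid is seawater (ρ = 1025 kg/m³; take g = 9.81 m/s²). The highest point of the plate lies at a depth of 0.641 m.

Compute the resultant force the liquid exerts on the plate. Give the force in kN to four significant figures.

F ≈ 163.4 kN

γ = ρg = 1025 × 9.81 / 1000 = 10.05525 kN/m³.
The centroid is at the centre, 1.54 m below the top of the plate, so the centroid depth is h_c = 0.641 + 1.54 = 2.181 m.
A = π(1.54)² = 7.4506 m².
Resultant F = γ·h_c·A = 10.05525 × 2.181 × 7.4506 = 163.395 kN.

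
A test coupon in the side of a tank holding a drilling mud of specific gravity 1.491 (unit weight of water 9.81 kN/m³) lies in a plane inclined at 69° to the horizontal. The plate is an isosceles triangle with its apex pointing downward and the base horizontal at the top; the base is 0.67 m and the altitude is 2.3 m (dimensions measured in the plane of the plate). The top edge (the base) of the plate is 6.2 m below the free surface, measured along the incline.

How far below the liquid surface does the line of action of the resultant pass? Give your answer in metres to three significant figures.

h_p = 6.54 m

γ = 1.491 × 9.81 = 14.62671 kN/m³.
Let θ = 69° be the plate's angle to the horizontal; measure y along the incline from where the plane meets the free surface. Vertical depth h = y·sinθ with sinθ = 0.933580.
With the apex down, the centroid sits h/3 = 2.3/3 = 0.766667 m below the base (the top edge), so y_c = 6.2 + 0.766667 = 6.96667 m and h_c = 6.96667 × 0.933580 = 6.50394 m.
A = ½ × 0.67 × 2.3 = 0.7705 m².
Resultant F = γ·h_c·A = 14.62671 × 6.50394 × 0.7705 = 73.2986 kN.
I_c = b·h³/36 = 0.67 × 2.3³/36 = 0.226441 m⁴.
Centre of pressure: y_p = y_c + I_c/(y_c·A) = 6.96667 + 0.226441/(6.96667 × 0.7705) = 6.96667 + 0.0421849 = 7.00885 m along the plane.
Vertically, h_p = y_p·sinθ = 7.00885 × 0.933580 = 6.54332 m.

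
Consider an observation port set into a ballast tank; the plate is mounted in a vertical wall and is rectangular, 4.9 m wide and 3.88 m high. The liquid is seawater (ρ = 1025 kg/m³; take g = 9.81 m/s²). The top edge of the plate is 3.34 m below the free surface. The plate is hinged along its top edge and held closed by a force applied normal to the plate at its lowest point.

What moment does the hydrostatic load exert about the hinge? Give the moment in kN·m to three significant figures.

γ = ρg = 1025 × 9.81 / 1000 = 10.05525 kN/m³.
The centroid lies 3.88/2 = 1.94 m below the top edge, so the centroid depth is h_c = 3.34 + 1.94 = 5.28 m.
A = 4.9 × 3.88 = 19.012 m².
Resultant F = γ·h_c·A = 10.05525 × 5.28 × 19.012 = 1009.38 kN.
I_c = b·h³/12 = 4.9 × 3.88³/12 = 23.8512 m⁴.
Centre of pressure: y_p = y_c + I_c/(y_c·A) = 5.28 + 23.8512/(5.28 × 19.012) = 5.28 + 0.237601 = 5.5176 m along the plane.
The resultant acts 1.94 + 0.237601 = 2.1776 m (along the plate) below the hinge at the top edge, so the moment about the hinge is M = F × 2.1776 = 1009.38 × 2.1776 = 2198.03 kN·m.

M ≈ 2200 kN·m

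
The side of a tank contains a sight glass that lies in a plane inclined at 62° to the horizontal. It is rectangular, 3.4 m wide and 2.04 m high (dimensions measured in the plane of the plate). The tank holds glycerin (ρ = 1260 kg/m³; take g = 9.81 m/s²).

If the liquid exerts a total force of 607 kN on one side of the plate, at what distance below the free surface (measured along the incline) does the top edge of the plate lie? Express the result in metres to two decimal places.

y_top ≈ 7.00 m

γ = ρg = 1260 × 9.81 / 1000 = 12.3606 kN/m³.
A = 3.4 × 2.04 = 6.936 m².
From F = γ·h_c·A, the centroid depth is h_c = 607/(12.3606 × 6.936) = 7.08011 m.
Let θ = 62° be the plate's angle to the horizontal; measure y along the incline from where the plane meets the free surface. Vertical depth h = y·sinθ with sinθ = 0.882948.
Along the incline, y_c = h_c/sinθ = 7.08011/0.882948 = 8.01872 m.
The centroid lies 2.04/2 = 1.02 m below the top edge, so the top edge sits at y_top = 8.01872 − 1.02 = 6.99872 m along the incline.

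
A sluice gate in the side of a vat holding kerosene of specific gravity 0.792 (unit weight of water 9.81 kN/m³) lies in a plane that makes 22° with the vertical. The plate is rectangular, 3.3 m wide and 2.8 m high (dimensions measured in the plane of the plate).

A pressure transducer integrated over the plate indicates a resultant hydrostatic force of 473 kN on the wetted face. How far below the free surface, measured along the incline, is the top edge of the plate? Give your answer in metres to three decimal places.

γ = 0.792 × 9.81 = 7.76952 kN/m³.
A = 3.3 × 2.8 = 9.24 m².
From F = γ·h_c·A, the centroid depth is h_c = 473/(7.76952 × 9.24) = 6.58863 m.
The plate makes 22° with the vertical, i.e. θ = 90° − 22° = 68° to the horizontal. Measuring y along the incline from the free-surface line, vertical depth h = y·sinθ with sinθ = 0.927184.
Along the incline, y_c = h_c/sinθ = 6.58863/0.927184 = 7.10607 m.
The centroid lies 2.8/2 = 1.4 m below the top edge, so the top edge sits at y_top = 7.10607 − 1.4 = 5.70607 m along the incline.

y_top ≈ 5.706 m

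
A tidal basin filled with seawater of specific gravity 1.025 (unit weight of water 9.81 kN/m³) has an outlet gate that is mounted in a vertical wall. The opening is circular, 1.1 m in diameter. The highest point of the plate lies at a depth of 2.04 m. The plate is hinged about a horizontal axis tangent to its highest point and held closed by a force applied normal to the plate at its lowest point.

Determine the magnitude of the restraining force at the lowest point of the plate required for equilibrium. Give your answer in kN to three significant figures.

P ≈ 13.0 kN

γ = 1.025 × 9.81 = 10.05525 kN/m³.
The centroid is at the centre, 0.55 m below the top of the plate, so the centroid depth is h_c = 2.04 + 0.55 = 2.59 m.
A = π(0.55)² = 0.950332 m².
Resultant F = γ·h_c·A = 10.05525 × 2.59 × 0.950332 = 24.7496 kN.
I_c = πr⁴/4 = π × 0.55⁴/4 = 0.0718688 m⁴.
Centre of pressure: y_p = y_c + I_c/(y_c·A) = 2.59 + 0.0718688/(2.59 × 0.950332) = 2.59 + 0.0291988 = 2.6192 m along the plane.
The resultant acts 0.55 + 0.0291988 = 0.579199 m (along the plate) below the hinge at the top edge, so the moment about the hinge is M = F × 0.579199 = 24.7496 × 0.579199 = 14.3349 kN·m.
A normal force at the bottom, 1.1 m from the hinge, must supply this moment: P = 14.3349/1.1 = 13.0317 kN.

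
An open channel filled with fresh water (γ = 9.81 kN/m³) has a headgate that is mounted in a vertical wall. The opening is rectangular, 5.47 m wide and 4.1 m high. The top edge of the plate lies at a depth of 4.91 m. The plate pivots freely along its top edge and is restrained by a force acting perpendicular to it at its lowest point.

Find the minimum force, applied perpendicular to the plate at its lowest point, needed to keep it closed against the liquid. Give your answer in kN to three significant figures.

γ = 9.81 kN/m³.
The centroid lies 4.1/2 = 2.05 m below the top edge, so the centroid depth is h_c = 4.91 + 2.05 = 6.96 m.
A = 5.47 × 4.1 = 22.427 m².
Resultant F = γ·h_c·A = 9.81 × 6.96 × 22.427 = 1531.26 kN.
I_c = b·h³/12 = 5.47 × 4.1³/12 = 31.4165 m⁴.
Centre of pressure: y_p = y_c + I_c/(y_c·A) = 6.96 + 31.4165/(6.96 × 22.427) = 6.96 + 0.201269 = 7.16127 m along the plane.
The resultant acts 2.05 + 0.201269 = 2.25127 m (along the plate) below the hinge at the top edge, so the moment about the hinge is M = F × 2.25127 = 1531.26 × 2.25127 = 3447.28 kN·m.
A normal force at the bottom, 4.1 m from the hinge, must supply this moment: P = 3447.28/4.1 = 840.8 kN.

P ≈ 841 kN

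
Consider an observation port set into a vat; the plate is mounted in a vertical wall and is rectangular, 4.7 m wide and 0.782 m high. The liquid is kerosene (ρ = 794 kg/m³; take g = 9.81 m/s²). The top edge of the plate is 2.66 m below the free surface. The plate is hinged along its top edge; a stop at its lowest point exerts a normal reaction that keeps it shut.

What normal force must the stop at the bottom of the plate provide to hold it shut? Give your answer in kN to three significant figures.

γ = ρg = 794 × 9.81 / 1000 = 7.78914 kN/m³.
The centroid lies 0.782/2 = 0.391 m below the top edge, so the centroid depth is h_c = 2.66 + 0.391 = 3.051 m.
A = 4.7 × 0.782 = 3.6754 m².
Resultant F = γ·h_c·A = 7.78914 × 3.051 × 3.6754 = 87.3447 kN.
I_c = b·h³/12 = 4.7 × 0.782³/12 = 0.1873 m⁴.
Centre of pressure: y_p = y_c + I_c/(y_c·A) = 3.051 + 0.1873/(3.051 × 3.6754) = 3.051 + 0.0167029 = 3.0677 m along the plane.
The resultant acts 0.391 + 0.0167029 = 0.407703 m (along the plate) below the hinge at the top edge, so the moment about the hinge is M = F × 0.407703 = 87.3447 × 0.407703 = 35.6107 kN·m.
A normal force at the bottom, 0.782 m from the hinge, must supply this moment: P = 35.6107/0.782 = 45.538 kN.

P ≈ 45.5 kN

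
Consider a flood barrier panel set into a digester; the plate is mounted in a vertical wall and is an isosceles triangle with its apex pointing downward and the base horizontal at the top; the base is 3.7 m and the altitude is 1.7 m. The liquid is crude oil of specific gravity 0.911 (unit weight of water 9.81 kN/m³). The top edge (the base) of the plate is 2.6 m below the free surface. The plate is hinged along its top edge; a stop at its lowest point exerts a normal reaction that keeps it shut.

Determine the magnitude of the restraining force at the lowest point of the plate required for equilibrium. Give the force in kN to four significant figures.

P ≈ 32.32 kN

γ = 0.911 × 9.81 = 8.93691 kN/m³.
With the apex down, the centroid sits h/3 = 1.7/3 = 0.566667 m below the base (the top edge), so the centroid depth is h_c = 2.6 + 0.566667 = 3.16667 m.
A = ½ × 3.7 × 1.7 = 3.145 m².
Resultant F = γ·h_c·A = 8.93691 × 3.16667 × 3.145 = 89.0043 kN.
I_c = b·h³/36 = 3.7 × 1.7³/36 = 0.504947 m⁴.
Centre of pressure: y_p = y_c + I_c/(y_c·A) = 3.16667 + 0.504947/(3.16667 × 3.145) = 3.16667 + 0.0507017 = 3.21737 m along the plane.
The resultant acts 0.566667 + 0.0507017 = 0.617369 m (along the plate) below the hinge at the top edge, so the moment about the hinge is M = F × 0.617369 = 89.0043 × 0.617369 = 54.9485 kN·m.
A normal force at the bottom, 1.7 m from the hinge, must supply this moment: P = 54.9485/1.7 = 32.3226 kN.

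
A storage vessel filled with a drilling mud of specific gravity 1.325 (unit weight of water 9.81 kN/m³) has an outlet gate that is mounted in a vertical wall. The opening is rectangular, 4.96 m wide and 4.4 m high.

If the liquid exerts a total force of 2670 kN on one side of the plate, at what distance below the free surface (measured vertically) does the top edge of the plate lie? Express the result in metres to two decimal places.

d_top ≈ 7.21 m

γ = 1.325 × 9.81 = 12.99825 kN/m³.
A = 4.96 × 4.4 = 21.824 m².
From F = γ·h_c·A, the centroid depth is h_c = 2670/(12.99825 × 21.824) = 9.41222 m.
The centroid lies 4.4/2 = 2.2 m below the top edge, so the top edge sits at h_top = 9.41222 − 2.2 = 7.21222 m below the surface.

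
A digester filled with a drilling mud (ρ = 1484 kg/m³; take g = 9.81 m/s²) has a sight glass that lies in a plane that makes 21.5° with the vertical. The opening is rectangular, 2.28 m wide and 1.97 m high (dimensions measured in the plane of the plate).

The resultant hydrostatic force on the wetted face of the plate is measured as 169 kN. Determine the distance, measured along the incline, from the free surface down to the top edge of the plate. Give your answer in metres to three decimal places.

y_top ≈ 1.793 m

γ = ρg = 1484 × 9.81 / 1000 = 14.55804 kN/m³.
A = 2.28 × 1.97 = 4.4916 m².
From F = γ·h_c·A, the centroid depth is h_c = 169/(14.55804 × 4.4916) = 2.58454 m.
The plate makes 21.5° with the vertical, i.e. θ = 90° − 21.5° = 68.5° to the horizontal. Measuring y along the incline from the free-surface line, vertical depth h = y·sinθ with sinθ = 0.930418.
Along the incline, y_c = h_c/sinθ = 2.58454/0.930418 = 2.77783 m.
The centroid lies 1.97/2 = 0.985 m below the top edge, so the top edge sits at y_top = 2.77783 − 0.985 = 1.79283 m along the incline.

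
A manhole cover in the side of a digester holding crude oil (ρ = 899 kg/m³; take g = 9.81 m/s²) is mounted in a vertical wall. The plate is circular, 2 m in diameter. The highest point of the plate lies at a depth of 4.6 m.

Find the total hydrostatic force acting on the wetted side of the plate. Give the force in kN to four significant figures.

F ≈ 155.2 kN

γ = ρg = 899 × 9.81 / 1000 = 8.81919 kN/m³.
The centroid is at the centre, 1 m below the top of the plate, so the centroid depth is h_c = 4.6 + 1 = 5.6 m.
A = π(1)² = 3.14159 m².
Resultant F = γ·h_c·A = 8.81919 × 5.6 × 3.14159 = 155.155 kN.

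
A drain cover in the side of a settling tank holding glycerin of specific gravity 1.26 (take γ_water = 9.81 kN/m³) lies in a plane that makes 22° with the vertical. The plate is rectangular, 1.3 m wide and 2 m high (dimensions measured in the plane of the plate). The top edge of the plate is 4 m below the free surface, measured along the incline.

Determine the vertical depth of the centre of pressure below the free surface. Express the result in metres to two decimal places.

h_p = 4.70 m

γ = 1.26 × 9.81 = 12.3606 kN/m³.
The plate makes 22° with the vertical, i.e. θ = 90° − 22° = 68° to the horizontal. Measuring y along the incline from the free-surface line, vertical depth h = y·sinθ with sinθ = 0.927184.
The centroid lies 2/2 = 1 m below the top edge, so y_c = 4 + 1 = 5 m and h_c = 5 × 0.927184 = 4.63592 m.
A = 1.3 × 2 = 2.6 m².
Resultant F = γ·h_c·A = 12.3606 × 4.63592 × 2.6 = 148.987 kN.
I_c = b·h³/12 = 1.3 × 2³/12 = 0.866667 m⁴.
Centre of pressure: y_p = y_c + I_c/(y_c·A) = 5 + 0.866667/(5 × 2.6) = 5 + 0.0666667 = 5.06667 m along the plane.
Vertically, h_p = y_p·sinθ = 5.06667 × 0.927184 = 4.69774 m.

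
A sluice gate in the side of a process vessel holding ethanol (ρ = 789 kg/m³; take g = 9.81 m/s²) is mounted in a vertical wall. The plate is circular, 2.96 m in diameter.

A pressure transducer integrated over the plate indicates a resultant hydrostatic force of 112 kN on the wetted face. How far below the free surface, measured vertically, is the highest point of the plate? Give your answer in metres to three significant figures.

d_top ≈ 0.623 m

γ = ρg = 789 × 9.81 / 1000 = 7.74009 kN/m³.
A = π(1.48)² = 6.88134 m².
From F = γ·h_c·A, the centroid depth is h_c = 112/(7.74009 × 6.88134) = 2.1028 m.
The centroid is at the centre, 1.48 m below the top of the plate, so the highest point sits at h_top = 2.1028 − 1.48 = 0.6228 m below the surface.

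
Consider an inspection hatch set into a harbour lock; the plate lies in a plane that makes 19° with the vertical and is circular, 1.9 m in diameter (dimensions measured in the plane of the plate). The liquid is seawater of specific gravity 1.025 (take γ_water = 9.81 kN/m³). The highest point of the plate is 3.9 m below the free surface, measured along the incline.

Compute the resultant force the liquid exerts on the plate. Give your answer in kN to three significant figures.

F ≈ 131 kN

γ = 1.025 × 9.81 = 10.05525 kN/m³.
The plate makes 19° with the vertical, i.e. θ = 90° − 19° = 71° to the horizontal. Measuring y along the incline from the free-surface line, vertical depth h = y·sinθ with sinθ = 0.945519.
The centroid is at the centre, 0.95 m below the top of the plate, so y_c = 3.9 + 0.95 = 4.85 m and h_c = 4.85 × 0.945519 = 4.58577 m.
A = π(0.95)² = 2.83529 m².
Resultant F = γ·h_c·A = 10.05525 × 4.58577 × 2.83529 = 130.738 kN.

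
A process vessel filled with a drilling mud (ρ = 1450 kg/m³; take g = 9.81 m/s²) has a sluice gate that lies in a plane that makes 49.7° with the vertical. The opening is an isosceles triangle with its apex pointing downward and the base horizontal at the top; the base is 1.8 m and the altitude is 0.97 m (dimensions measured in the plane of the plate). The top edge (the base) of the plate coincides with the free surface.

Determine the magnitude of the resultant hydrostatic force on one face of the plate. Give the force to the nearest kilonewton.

F ≈ 3 kN

γ = ρg = 1450 × 9.81 / 1000 = 14.2245 kN/m³.
The plate makes 49.7° with the vertical, i.e. θ = 90° − 49.7° = 40.3° to the horizontal. Measuring y along the incline from the free-surface line, vertical depth h = y·sinθ with sinθ = 0.646790.
With the apex down, the centroid sits h/3 = 0.97/3 = 0.323333 m below the base (the top edge), so y_c = 0.323333 m and h_c = 0.323333 × 0.646790 = 0.209129 m.
A = ½ × 1.8 × 0.97 = 0.873 m².
Resultant F = γ·h_c·A = 14.2245 × 0.209129 × 0.873 = 2.59696 kN.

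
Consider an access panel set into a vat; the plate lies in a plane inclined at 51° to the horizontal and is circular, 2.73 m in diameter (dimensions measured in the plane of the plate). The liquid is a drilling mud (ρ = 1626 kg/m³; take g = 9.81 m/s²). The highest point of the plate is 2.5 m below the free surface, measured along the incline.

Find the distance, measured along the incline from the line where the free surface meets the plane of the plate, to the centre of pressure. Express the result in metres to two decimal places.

y_p = 3.99 m

γ = ρg = 1626 × 9.81 / 1000 = 15.95106 kN/m³.
Let θ = 51° be the plate's angle to the horizontal; measure y along the incline from where the plane meets the free surface. Vertical depth h = y·sinθ with sinθ = 0.777146.
The centroid is at the centre, 1.365 m below the top of the plate, so y_c = 2.5 + 1.365 = 3.865 m and h_c = 3.865 × 0.777146 = 3.00367 m.
A = π(1.365)² = 5.85349 m².
Resultant F = γ·h_c·A = 15.95106 × 3.00367 × 5.85349 = 280.451 kN.
I_c = πr⁴/4 = π × 1.365⁴/4 = 2.72659 m⁴.
Centre of pressure: y_p = y_c + I_c/(y_c·A) = 3.865 + 2.72659/(3.865 × 5.85349) = 3.865 + 0.120519 = 3.98552 m along the plane.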